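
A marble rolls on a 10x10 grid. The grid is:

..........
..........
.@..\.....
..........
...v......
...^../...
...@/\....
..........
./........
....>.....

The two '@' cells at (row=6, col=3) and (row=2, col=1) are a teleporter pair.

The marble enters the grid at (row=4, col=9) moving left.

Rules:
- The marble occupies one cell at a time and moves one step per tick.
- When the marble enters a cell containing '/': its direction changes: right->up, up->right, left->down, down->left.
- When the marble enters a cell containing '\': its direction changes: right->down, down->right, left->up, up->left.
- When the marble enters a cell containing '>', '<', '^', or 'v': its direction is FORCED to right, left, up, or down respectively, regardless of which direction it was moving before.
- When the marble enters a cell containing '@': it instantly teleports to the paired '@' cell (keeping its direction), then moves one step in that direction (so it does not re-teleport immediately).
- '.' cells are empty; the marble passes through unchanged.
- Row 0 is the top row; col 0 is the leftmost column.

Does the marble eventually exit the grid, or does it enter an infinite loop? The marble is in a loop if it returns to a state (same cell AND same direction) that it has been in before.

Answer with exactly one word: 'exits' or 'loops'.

Step 1: enter (4,9), '.' pass, move left to (4,8)
Step 2: enter (4,8), '.' pass, move left to (4,7)
Step 3: enter (4,7), '.' pass, move left to (4,6)
Step 4: enter (4,6), '.' pass, move left to (4,5)
Step 5: enter (4,5), '.' pass, move left to (4,4)
Step 6: enter (4,4), '.' pass, move left to (4,3)
Step 7: enter (4,3), 'v' forces left->down, move down to (5,3)
Step 8: enter (5,3), '^' forces down->up, move up to (4,3)
Step 9: enter (4,3), 'v' forces up->down, move down to (5,3)
Step 10: at (5,3) dir=down — LOOP DETECTED (seen before)

Answer: loops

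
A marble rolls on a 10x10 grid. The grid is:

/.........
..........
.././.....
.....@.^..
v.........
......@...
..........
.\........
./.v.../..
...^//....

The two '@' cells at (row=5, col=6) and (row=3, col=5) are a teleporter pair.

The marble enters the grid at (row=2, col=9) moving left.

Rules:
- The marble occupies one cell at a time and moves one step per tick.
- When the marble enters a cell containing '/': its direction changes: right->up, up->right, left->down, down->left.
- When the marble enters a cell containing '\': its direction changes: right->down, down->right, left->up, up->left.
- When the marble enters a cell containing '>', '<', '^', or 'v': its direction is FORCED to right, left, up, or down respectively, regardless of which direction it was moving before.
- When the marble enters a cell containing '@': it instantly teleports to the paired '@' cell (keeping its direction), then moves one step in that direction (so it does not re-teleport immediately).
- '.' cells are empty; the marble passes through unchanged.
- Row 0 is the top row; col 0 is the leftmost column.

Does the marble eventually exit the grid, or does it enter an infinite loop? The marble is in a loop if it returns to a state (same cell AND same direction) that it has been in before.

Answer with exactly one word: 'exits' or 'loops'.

Step 1: enter (2,9), '.' pass, move left to (2,8)
Step 2: enter (2,8), '.' pass, move left to (2,7)
Step 3: enter (2,7), '.' pass, move left to (2,6)
Step 4: enter (2,6), '.' pass, move left to (2,5)
Step 5: enter (2,5), '.' pass, move left to (2,4)
Step 6: enter (2,4), '/' deflects left->down, move down to (3,4)
Step 7: enter (3,4), '.' pass, move down to (4,4)
Step 8: enter (4,4), '.' pass, move down to (5,4)
Step 9: enter (5,4), '.' pass, move down to (6,4)
Step 10: enter (6,4), '.' pass, move down to (7,4)
Step 11: enter (7,4), '.' pass, move down to (8,4)
Step 12: enter (8,4), '.' pass, move down to (9,4)
Step 13: enter (9,4), '/' deflects down->left, move left to (9,3)
Step 14: enter (9,3), '^' forces left->up, move up to (8,3)
Step 15: enter (8,3), 'v' forces up->down, move down to (9,3)
Step 16: enter (9,3), '^' forces down->up, move up to (8,3)
Step 17: at (8,3) dir=up — LOOP DETECTED (seen before)

Answer: loops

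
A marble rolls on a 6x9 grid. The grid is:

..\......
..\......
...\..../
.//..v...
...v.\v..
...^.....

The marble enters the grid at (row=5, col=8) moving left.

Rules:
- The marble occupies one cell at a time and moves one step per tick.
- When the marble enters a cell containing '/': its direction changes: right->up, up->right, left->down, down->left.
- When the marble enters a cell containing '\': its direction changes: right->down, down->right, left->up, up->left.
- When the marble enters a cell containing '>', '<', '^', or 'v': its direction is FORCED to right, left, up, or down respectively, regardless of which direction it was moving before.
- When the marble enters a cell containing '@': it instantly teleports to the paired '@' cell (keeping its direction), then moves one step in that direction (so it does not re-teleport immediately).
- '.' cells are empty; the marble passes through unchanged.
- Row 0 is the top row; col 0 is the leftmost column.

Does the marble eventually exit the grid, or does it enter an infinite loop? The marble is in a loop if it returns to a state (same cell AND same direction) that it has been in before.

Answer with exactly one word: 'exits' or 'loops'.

Answer: loops

Derivation:
Step 1: enter (5,8), '.' pass, move left to (5,7)
Step 2: enter (5,7), '.' pass, move left to (5,6)
Step 3: enter (5,6), '.' pass, move left to (5,5)
Step 4: enter (5,5), '.' pass, move left to (5,4)
Step 5: enter (5,4), '.' pass, move left to (5,3)
Step 6: enter (5,3), '^' forces left->up, move up to (4,3)
Step 7: enter (4,3), 'v' forces up->down, move down to (5,3)
Step 8: enter (5,3), '^' forces down->up, move up to (4,3)
Step 9: at (4,3) dir=up — LOOP DETECTED (seen before)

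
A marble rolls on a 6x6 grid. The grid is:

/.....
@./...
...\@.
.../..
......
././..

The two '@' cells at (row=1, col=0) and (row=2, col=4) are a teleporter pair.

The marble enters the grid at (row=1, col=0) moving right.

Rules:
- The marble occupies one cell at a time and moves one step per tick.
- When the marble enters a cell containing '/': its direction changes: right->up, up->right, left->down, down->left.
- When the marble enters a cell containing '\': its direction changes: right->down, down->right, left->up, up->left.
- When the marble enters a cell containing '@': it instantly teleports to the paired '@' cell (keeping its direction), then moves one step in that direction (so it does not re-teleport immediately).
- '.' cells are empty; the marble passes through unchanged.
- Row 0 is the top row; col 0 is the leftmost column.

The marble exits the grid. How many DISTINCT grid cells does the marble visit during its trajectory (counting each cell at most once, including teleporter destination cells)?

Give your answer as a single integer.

Answer: 3

Derivation:
Step 1: enter (1,0), '@' teleport (1,0)->(2,4), also enter (2,4), move right to (2,5)
Step 2: enter (2,5), '.' pass, move right to (2,6)
Step 3: at (2,6) — EXIT via right edge, pos 2
Distinct cells visited: 3 (path length 3)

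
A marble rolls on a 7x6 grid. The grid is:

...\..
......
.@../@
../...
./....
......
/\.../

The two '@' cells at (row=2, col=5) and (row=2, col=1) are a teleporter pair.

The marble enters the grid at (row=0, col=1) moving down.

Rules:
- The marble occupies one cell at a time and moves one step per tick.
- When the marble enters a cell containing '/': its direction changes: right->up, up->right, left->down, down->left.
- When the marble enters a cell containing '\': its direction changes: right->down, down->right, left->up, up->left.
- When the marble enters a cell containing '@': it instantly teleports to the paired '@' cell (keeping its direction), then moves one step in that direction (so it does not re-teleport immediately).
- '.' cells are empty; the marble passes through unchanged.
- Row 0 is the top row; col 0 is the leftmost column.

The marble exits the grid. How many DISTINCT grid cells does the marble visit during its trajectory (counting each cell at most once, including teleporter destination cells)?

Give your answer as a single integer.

Answer: 17

Derivation:
Step 1: enter (0,1), '.' pass, move down to (1,1)
Step 2: enter (1,1), '.' pass, move down to (2,1)
Step 3: enter (2,1), '@' teleport (2,1)->(2,5), also enter (2,5), move down to (3,5)
Step 4: enter (3,5), '.' pass, move down to (4,5)
Step 5: enter (4,5), '.' pass, move down to (5,5)
Step 6: enter (5,5), '.' pass, move down to (6,5)
Step 7: enter (6,5), '/' deflects down->left, move left to (6,4)
Step 8: enter (6,4), '.' pass, move left to (6,3)
Step 9: enter (6,3), '.' pass, move left to (6,2)
Step 10: enter (6,2), '.' pass, move left to (6,1)
Step 11: enter (6,1), '\' deflects left->up, move up to (5,1)
Step 12: enter (5,1), '.' pass, move up to (4,1)
Step 13: enter (4,1), '/' deflects up->right, move right to (4,2)
Step 14: enter (4,2), '.' pass, move right to (4,3)
Step 15: enter (4,3), '.' pass, move right to (4,4)
Step 16: enter (4,4), '.' pass, move right to (4,5)
Step 17: enter (4,5), '.' pass, move right to (4,6)
Step 18: at (4,6) — EXIT via right edge, pos 4
Distinct cells visited: 17 (path length 18)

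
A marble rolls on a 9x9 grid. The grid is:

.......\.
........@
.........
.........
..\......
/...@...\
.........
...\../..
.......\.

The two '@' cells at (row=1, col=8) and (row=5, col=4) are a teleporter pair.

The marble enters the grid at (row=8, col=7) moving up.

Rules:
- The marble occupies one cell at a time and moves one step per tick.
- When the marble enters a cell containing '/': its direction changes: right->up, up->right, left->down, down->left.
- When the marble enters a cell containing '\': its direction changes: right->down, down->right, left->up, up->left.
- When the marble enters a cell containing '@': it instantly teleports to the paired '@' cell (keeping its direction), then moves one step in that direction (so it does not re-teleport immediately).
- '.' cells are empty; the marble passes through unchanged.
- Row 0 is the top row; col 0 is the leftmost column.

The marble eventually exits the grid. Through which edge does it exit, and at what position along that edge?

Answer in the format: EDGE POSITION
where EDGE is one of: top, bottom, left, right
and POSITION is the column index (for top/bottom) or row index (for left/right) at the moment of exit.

Answer: left 8

Derivation:
Step 1: enter (8,7), '\' deflects up->left, move left to (8,6)
Step 2: enter (8,6), '.' pass, move left to (8,5)
Step 3: enter (8,5), '.' pass, move left to (8,4)
Step 4: enter (8,4), '.' pass, move left to (8,3)
Step 5: enter (8,3), '.' pass, move left to (8,2)
Step 6: enter (8,2), '.' pass, move left to (8,1)
Step 7: enter (8,1), '.' pass, move left to (8,0)
Step 8: enter (8,0), '.' pass, move left to (8,-1)
Step 9: at (8,-1) — EXIT via left edge, pos 8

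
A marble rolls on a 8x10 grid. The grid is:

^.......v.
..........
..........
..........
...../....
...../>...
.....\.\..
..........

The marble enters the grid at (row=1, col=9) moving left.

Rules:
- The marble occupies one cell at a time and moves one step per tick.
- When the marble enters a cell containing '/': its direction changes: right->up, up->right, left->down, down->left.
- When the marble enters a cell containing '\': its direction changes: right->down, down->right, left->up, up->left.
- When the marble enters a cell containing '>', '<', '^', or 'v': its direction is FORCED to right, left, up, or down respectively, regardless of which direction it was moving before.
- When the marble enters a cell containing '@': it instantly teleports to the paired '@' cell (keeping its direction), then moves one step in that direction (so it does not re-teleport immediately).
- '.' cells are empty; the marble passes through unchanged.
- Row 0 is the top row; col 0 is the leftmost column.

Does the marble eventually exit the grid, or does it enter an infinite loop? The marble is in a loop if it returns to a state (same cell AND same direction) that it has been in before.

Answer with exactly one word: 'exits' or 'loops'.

Step 1: enter (1,9), '.' pass, move left to (1,8)
Step 2: enter (1,8), '.' pass, move left to (1,7)
Step 3: enter (1,7), '.' pass, move left to (1,6)
Step 4: enter (1,6), '.' pass, move left to (1,5)
Step 5: enter (1,5), '.' pass, move left to (1,4)
Step 6: enter (1,4), '.' pass, move left to (1,3)
Step 7: enter (1,3), '.' pass, move left to (1,2)
Step 8: enter (1,2), '.' pass, move left to (1,1)
Step 9: enter (1,1), '.' pass, move left to (1,0)
Step 10: enter (1,0), '.' pass, move left to (1,-1)
Step 11: at (1,-1) — EXIT via left edge, pos 1

Answer: exits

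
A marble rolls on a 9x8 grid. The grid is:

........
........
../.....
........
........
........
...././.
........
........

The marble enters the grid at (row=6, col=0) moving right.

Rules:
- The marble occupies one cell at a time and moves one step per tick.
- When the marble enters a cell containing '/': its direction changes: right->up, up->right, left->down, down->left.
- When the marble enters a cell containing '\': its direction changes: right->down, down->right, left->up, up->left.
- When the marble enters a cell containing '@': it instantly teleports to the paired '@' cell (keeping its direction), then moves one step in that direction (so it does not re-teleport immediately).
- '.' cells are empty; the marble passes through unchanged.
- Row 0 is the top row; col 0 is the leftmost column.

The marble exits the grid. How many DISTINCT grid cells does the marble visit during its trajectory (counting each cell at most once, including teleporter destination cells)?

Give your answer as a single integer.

Step 1: enter (6,0), '.' pass, move right to (6,1)
Step 2: enter (6,1), '.' pass, move right to (6,2)
Step 3: enter (6,2), '.' pass, move right to (6,3)
Step 4: enter (6,3), '.' pass, move right to (6,4)
Step 5: enter (6,4), '/' deflects right->up, move up to (5,4)
Step 6: enter (5,4), '.' pass, move up to (4,4)
Step 7: enter (4,4), '.' pass, move up to (3,4)
Step 8: enter (3,4), '.' pass, move up to (2,4)
Step 9: enter (2,4), '.' pass, move up to (1,4)
Step 10: enter (1,4), '.' pass, move up to (0,4)
Step 11: enter (0,4), '.' pass, move up to (-1,4)
Step 12: at (-1,4) — EXIT via top edge, pos 4
Distinct cells visited: 11 (path length 11)

Answer: 11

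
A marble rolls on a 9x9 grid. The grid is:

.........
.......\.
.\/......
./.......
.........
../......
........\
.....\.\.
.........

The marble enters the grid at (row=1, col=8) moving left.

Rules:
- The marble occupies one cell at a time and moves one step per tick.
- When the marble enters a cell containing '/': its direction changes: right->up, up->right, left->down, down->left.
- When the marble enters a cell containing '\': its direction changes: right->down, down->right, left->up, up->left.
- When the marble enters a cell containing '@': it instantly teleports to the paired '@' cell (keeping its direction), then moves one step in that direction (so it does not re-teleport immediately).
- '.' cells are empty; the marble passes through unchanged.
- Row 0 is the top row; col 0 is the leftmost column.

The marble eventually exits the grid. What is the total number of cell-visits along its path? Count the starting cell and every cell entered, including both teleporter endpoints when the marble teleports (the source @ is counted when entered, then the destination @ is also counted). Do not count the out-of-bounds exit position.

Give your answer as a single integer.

Step 1: enter (1,8), '.' pass, move left to (1,7)
Step 2: enter (1,7), '\' deflects left->up, move up to (0,7)
Step 3: enter (0,7), '.' pass, move up to (-1,7)
Step 4: at (-1,7) — EXIT via top edge, pos 7
Path length (cell visits): 3

Answer: 3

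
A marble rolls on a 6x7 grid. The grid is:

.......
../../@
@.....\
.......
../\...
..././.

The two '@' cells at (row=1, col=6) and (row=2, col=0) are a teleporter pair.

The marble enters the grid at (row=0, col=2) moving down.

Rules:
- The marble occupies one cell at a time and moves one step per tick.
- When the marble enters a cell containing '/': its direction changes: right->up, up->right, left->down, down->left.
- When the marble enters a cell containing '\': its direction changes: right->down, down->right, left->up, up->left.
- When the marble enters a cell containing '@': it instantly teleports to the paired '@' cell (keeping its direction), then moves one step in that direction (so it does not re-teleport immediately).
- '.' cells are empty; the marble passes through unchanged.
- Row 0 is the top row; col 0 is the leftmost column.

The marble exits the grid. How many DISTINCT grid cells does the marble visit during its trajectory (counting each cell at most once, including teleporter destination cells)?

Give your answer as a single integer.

Step 1: enter (0,2), '.' pass, move down to (1,2)
Step 2: enter (1,2), '/' deflects down->left, move left to (1,1)
Step 3: enter (1,1), '.' pass, move left to (1,0)
Step 4: enter (1,0), '.' pass, move left to (1,-1)
Step 5: at (1,-1) — EXIT via left edge, pos 1
Distinct cells visited: 4 (path length 4)

Answer: 4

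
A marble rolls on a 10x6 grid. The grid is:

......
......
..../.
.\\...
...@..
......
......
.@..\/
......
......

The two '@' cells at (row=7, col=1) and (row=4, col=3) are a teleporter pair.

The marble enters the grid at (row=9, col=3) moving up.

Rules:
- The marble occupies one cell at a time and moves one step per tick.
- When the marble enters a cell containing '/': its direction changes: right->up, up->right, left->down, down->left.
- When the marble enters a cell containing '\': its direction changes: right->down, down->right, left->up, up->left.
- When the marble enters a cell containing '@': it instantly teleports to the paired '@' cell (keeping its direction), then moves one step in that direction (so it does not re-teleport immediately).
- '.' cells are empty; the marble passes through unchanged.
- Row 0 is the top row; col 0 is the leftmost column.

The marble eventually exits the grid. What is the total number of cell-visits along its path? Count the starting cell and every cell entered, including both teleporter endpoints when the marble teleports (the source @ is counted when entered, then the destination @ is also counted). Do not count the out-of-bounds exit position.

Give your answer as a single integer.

Answer: 12

Derivation:
Step 1: enter (9,3), '.' pass, move up to (8,3)
Step 2: enter (8,3), '.' pass, move up to (7,3)
Step 3: enter (7,3), '.' pass, move up to (6,3)
Step 4: enter (6,3), '.' pass, move up to (5,3)
Step 5: enter (5,3), '.' pass, move up to (4,3)
Step 6: enter (4,3), '@' teleport (4,3)->(7,1), also enter (7,1), move up to (6,1)
Step 7: enter (6,1), '.' pass, move up to (5,1)
Step 8: enter (5,1), '.' pass, move up to (4,1)
Step 9: enter (4,1), '.' pass, move up to (3,1)
Step 10: enter (3,1), '\' deflects up->left, move left to (3,0)
Step 11: enter (3,0), '.' pass, move left to (3,-1)
Step 12: at (3,-1) — EXIT via left edge, pos 3
Path length (cell visits): 12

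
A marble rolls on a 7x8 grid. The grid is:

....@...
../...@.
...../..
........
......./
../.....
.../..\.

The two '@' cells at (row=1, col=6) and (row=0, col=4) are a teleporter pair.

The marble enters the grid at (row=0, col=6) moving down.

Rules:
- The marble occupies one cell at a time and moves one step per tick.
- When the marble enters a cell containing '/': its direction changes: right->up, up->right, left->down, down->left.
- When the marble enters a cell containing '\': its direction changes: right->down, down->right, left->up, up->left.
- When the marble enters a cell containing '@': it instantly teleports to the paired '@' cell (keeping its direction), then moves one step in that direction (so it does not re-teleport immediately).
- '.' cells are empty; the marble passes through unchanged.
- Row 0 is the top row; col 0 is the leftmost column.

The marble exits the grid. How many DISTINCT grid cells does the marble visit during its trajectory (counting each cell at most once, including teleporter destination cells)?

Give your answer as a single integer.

Step 1: enter (0,6), '.' pass, move down to (1,6)
Step 2: enter (1,6), '@' teleport (1,6)->(0,4), also enter (0,4), move down to (1,4)
Step 3: enter (1,4), '.' pass, move down to (2,4)
Step 4: enter (2,4), '.' pass, move down to (3,4)
Step 5: enter (3,4), '.' pass, move down to (4,4)
Step 6: enter (4,4), '.' pass, move down to (5,4)
Step 7: enter (5,4), '.' pass, move down to (6,4)
Step 8: enter (6,4), '.' pass, move down to (7,4)
Step 9: at (7,4) — EXIT via bottom edge, pos 4
Distinct cells visited: 9 (path length 9)

Answer: 9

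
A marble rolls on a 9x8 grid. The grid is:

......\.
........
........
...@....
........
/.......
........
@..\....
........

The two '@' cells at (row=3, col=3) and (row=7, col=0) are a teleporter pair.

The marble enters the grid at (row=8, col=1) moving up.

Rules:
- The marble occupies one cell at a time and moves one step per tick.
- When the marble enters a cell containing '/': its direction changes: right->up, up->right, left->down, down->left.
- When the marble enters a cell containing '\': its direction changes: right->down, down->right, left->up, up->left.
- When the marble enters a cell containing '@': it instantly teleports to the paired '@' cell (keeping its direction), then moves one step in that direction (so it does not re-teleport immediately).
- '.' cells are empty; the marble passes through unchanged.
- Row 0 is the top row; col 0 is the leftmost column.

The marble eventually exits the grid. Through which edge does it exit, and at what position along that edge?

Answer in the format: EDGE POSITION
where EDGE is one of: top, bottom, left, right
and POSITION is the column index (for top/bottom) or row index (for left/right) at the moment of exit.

Answer: top 1

Derivation:
Step 1: enter (8,1), '.' pass, move up to (7,1)
Step 2: enter (7,1), '.' pass, move up to (6,1)
Step 3: enter (6,1), '.' pass, move up to (5,1)
Step 4: enter (5,1), '.' pass, move up to (4,1)
Step 5: enter (4,1), '.' pass, move up to (3,1)
Step 6: enter (3,1), '.' pass, move up to (2,1)
Step 7: enter (2,1), '.' pass, move up to (1,1)
Step 8: enter (1,1), '.' pass, move up to (0,1)
Step 9: enter (0,1), '.' pass, move up to (-1,1)
Step 10: at (-1,1) — EXIT via top edge, pos 1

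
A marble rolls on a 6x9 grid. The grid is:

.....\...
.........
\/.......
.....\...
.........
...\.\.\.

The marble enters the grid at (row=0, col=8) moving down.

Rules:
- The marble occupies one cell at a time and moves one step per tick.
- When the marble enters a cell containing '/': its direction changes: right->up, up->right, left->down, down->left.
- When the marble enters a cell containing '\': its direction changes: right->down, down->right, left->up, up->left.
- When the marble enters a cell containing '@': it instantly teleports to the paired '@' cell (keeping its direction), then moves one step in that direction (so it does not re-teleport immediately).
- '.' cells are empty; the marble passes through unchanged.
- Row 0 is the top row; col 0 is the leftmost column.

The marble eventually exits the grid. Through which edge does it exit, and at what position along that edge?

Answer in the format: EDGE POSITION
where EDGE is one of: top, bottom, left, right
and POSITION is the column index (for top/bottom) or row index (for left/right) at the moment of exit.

Answer: bottom 8

Derivation:
Step 1: enter (0,8), '.' pass, move down to (1,8)
Step 2: enter (1,8), '.' pass, move down to (2,8)
Step 3: enter (2,8), '.' pass, move down to (3,8)
Step 4: enter (3,8), '.' pass, move down to (4,8)
Step 5: enter (4,8), '.' pass, move down to (5,8)
Step 6: enter (5,8), '.' pass, move down to (6,8)
Step 7: at (6,8) — EXIT via bottom edge, pos 8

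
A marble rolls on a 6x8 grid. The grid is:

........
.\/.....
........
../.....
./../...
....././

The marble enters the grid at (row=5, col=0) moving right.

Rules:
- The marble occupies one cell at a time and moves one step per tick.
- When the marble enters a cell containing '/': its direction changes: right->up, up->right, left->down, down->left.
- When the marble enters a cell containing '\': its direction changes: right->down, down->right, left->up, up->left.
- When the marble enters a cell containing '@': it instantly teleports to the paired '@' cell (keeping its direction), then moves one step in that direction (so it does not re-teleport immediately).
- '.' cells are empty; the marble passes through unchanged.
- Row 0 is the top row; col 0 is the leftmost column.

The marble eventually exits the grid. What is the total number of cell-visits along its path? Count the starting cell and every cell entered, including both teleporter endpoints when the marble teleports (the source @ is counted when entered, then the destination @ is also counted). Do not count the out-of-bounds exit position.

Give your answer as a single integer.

Step 1: enter (5,0), '.' pass, move right to (5,1)
Step 2: enter (5,1), '.' pass, move right to (5,2)
Step 3: enter (5,2), '.' pass, move right to (5,3)
Step 4: enter (5,3), '.' pass, move right to (5,4)
Step 5: enter (5,4), '.' pass, move right to (5,5)
Step 6: enter (5,5), '/' deflects right->up, move up to (4,5)
Step 7: enter (4,5), '.' pass, move up to (3,5)
Step 8: enter (3,5), '.' pass, move up to (2,5)
Step 9: enter (2,5), '.' pass, move up to (1,5)
Step 10: enter (1,5), '.' pass, move up to (0,5)
Step 11: enter (0,5), '.' pass, move up to (-1,5)
Step 12: at (-1,5) — EXIT via top edge, pos 5
Path length (cell visits): 11

Answer: 11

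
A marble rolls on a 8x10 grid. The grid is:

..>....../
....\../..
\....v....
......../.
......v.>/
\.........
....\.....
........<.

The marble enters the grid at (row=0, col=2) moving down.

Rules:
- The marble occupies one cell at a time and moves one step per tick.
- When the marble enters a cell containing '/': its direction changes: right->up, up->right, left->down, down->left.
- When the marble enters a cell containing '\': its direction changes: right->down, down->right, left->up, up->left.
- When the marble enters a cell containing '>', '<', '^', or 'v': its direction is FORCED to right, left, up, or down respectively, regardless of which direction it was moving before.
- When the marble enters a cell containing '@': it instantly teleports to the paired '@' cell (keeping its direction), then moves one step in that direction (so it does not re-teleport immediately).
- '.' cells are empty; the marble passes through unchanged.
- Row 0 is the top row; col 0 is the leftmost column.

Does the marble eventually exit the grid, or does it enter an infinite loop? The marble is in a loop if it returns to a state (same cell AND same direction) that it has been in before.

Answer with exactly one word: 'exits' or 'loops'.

Step 1: enter (0,2), '>' forces down->right, move right to (0,3)
Step 2: enter (0,3), '.' pass, move right to (0,4)
Step 3: enter (0,4), '.' pass, move right to (0,5)
Step 4: enter (0,5), '.' pass, move right to (0,6)
Step 5: enter (0,6), '.' pass, move right to (0,7)
Step 6: enter (0,7), '.' pass, move right to (0,8)
Step 7: enter (0,8), '.' pass, move right to (0,9)
Step 8: enter (0,9), '/' deflects right->up, move up to (-1,9)
Step 9: at (-1,9) — EXIT via top edge, pos 9

Answer: exits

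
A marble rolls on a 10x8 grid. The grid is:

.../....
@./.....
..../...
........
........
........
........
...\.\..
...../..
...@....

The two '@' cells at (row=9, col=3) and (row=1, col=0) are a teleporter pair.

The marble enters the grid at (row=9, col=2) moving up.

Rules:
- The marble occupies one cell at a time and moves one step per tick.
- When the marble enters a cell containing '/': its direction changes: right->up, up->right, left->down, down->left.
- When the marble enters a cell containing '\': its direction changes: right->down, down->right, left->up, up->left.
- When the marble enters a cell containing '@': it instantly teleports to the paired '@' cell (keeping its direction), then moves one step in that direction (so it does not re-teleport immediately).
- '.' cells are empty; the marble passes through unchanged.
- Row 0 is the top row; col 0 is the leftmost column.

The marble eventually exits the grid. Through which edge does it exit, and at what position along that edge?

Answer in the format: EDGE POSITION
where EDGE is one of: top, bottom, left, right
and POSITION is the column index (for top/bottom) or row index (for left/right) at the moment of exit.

Answer: right 1

Derivation:
Step 1: enter (9,2), '.' pass, move up to (8,2)
Step 2: enter (8,2), '.' pass, move up to (7,2)
Step 3: enter (7,2), '.' pass, move up to (6,2)
Step 4: enter (6,2), '.' pass, move up to (5,2)
Step 5: enter (5,2), '.' pass, move up to (4,2)
Step 6: enter (4,2), '.' pass, move up to (3,2)
Step 7: enter (3,2), '.' pass, move up to (2,2)
Step 8: enter (2,2), '.' pass, move up to (1,2)
Step 9: enter (1,2), '/' deflects up->right, move right to (1,3)
Step 10: enter (1,3), '.' pass, move right to (1,4)
Step 11: enter (1,4), '.' pass, move right to (1,5)
Step 12: enter (1,5), '.' pass, move right to (1,6)
Step 13: enter (1,6), '.' pass, move right to (1,7)
Step 14: enter (1,7), '.' pass, move right to (1,8)
Step 15: at (1,8) — EXIT via right edge, pos 1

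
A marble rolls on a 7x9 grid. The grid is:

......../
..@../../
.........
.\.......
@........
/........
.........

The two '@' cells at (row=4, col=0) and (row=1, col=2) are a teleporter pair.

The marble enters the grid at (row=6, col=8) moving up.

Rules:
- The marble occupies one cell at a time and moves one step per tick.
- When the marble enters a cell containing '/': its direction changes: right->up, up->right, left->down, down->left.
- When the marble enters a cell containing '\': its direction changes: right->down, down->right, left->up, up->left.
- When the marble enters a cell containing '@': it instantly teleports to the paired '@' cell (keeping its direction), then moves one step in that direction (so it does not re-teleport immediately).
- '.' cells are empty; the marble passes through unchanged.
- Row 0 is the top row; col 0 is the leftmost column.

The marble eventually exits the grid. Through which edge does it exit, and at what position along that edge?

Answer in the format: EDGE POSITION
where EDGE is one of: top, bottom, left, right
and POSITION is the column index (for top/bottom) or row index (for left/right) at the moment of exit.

Step 1: enter (6,8), '.' pass, move up to (5,8)
Step 2: enter (5,8), '.' pass, move up to (4,8)
Step 3: enter (4,8), '.' pass, move up to (3,8)
Step 4: enter (3,8), '.' pass, move up to (2,8)
Step 5: enter (2,8), '.' pass, move up to (1,8)
Step 6: enter (1,8), '/' deflects up->right, move right to (1,9)
Step 7: at (1,9) — EXIT via right edge, pos 1

Answer: right 1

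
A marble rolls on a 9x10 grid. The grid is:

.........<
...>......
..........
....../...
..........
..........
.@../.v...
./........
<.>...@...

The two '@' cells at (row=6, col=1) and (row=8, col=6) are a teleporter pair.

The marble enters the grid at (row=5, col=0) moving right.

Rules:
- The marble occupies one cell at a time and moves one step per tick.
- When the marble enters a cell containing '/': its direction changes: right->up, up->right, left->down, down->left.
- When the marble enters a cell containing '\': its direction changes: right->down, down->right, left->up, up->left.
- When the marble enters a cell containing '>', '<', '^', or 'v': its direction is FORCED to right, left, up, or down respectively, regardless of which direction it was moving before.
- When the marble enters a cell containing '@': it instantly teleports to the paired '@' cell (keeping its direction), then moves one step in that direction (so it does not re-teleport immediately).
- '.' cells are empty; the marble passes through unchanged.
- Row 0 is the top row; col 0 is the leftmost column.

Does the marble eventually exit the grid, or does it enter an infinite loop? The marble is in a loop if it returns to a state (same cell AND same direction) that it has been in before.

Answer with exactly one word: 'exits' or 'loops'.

Answer: exits

Derivation:
Step 1: enter (5,0), '.' pass, move right to (5,1)
Step 2: enter (5,1), '.' pass, move right to (5,2)
Step 3: enter (5,2), '.' pass, move right to (5,3)
Step 4: enter (5,3), '.' pass, move right to (5,4)
Step 5: enter (5,4), '.' pass, move right to (5,5)
Step 6: enter (5,5), '.' pass, move right to (5,6)
Step 7: enter (5,6), '.' pass, move right to (5,7)
Step 8: enter (5,7), '.' pass, move right to (5,8)
Step 9: enter (5,8), '.' pass, move right to (5,9)
Step 10: enter (5,9), '.' pass, move right to (5,10)
Step 11: at (5,10) — EXIT via right edge, pos 5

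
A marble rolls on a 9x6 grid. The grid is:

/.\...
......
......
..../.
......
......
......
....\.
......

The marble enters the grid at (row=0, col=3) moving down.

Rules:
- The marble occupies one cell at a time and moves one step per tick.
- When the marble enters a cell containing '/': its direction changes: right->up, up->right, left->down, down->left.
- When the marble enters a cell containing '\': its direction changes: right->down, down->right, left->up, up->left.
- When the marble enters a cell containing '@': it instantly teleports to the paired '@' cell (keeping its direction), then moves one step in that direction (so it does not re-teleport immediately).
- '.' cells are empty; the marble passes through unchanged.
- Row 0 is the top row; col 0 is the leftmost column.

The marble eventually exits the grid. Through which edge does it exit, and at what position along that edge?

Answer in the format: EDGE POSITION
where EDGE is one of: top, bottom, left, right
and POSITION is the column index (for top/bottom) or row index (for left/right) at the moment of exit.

Answer: bottom 3

Derivation:
Step 1: enter (0,3), '.' pass, move down to (1,3)
Step 2: enter (1,3), '.' pass, move down to (2,3)
Step 3: enter (2,3), '.' pass, move down to (3,3)
Step 4: enter (3,3), '.' pass, move down to (4,3)
Step 5: enter (4,3), '.' pass, move down to (5,3)
Step 6: enter (5,3), '.' pass, move down to (6,3)
Step 7: enter (6,3), '.' pass, move down to (7,3)
Step 8: enter (7,3), '.' pass, move down to (8,3)
Step 9: enter (8,3), '.' pass, move down to (9,3)
Step 10: at (9,3) — EXIT via bottom edge, pos 3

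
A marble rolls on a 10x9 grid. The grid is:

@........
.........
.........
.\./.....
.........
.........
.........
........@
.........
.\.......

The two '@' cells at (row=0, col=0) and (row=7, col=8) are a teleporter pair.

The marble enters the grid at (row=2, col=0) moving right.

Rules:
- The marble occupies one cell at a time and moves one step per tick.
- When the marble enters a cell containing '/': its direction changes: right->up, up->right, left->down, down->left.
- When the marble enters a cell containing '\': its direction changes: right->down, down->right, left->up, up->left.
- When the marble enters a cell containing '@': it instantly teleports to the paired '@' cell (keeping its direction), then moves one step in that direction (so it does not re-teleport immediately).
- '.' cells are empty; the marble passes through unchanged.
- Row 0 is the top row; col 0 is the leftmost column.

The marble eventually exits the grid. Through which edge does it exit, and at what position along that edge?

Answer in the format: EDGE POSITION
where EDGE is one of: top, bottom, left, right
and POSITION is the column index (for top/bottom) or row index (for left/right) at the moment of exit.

Step 1: enter (2,0), '.' pass, move right to (2,1)
Step 2: enter (2,1), '.' pass, move right to (2,2)
Step 3: enter (2,2), '.' pass, move right to (2,3)
Step 4: enter (2,3), '.' pass, move right to (2,4)
Step 5: enter (2,4), '.' pass, move right to (2,5)
Step 6: enter (2,5), '.' pass, move right to (2,6)
Step 7: enter (2,6), '.' pass, move right to (2,7)
Step 8: enter (2,7), '.' pass, move right to (2,8)
Step 9: enter (2,8), '.' pass, move right to (2,9)
Step 10: at (2,9) — EXIT via right edge, pos 2

Answer: right 2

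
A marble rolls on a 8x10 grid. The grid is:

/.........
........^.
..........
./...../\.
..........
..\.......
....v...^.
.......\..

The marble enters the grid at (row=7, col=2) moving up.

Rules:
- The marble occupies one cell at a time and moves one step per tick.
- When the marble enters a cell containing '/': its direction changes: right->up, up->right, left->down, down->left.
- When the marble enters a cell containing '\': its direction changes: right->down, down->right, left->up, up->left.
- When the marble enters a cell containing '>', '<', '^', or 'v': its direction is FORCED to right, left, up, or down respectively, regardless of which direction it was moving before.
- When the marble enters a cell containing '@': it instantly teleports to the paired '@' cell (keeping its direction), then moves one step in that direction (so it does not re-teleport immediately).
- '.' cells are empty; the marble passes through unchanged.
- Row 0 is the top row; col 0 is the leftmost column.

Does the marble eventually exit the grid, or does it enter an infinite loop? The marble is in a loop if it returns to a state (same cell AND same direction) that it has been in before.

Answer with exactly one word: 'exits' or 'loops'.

Step 1: enter (7,2), '.' pass, move up to (6,2)
Step 2: enter (6,2), '.' pass, move up to (5,2)
Step 3: enter (5,2), '\' deflects up->left, move left to (5,1)
Step 4: enter (5,1), '.' pass, move left to (5,0)
Step 5: enter (5,0), '.' pass, move left to (5,-1)
Step 6: at (5,-1) — EXIT via left edge, pos 5

Answer: exits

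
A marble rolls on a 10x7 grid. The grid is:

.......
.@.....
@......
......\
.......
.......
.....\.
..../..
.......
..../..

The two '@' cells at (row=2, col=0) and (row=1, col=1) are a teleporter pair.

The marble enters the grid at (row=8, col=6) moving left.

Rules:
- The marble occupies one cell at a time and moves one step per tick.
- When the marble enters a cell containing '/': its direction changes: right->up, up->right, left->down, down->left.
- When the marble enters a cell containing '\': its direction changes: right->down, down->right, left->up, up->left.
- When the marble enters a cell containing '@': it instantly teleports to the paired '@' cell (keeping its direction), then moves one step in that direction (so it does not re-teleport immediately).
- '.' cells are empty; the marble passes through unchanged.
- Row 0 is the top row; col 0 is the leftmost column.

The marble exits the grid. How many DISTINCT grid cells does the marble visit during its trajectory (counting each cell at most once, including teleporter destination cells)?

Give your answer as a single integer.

Step 1: enter (8,6), '.' pass, move left to (8,5)
Step 2: enter (8,5), '.' pass, move left to (8,4)
Step 3: enter (8,4), '.' pass, move left to (8,3)
Step 4: enter (8,3), '.' pass, move left to (8,2)
Step 5: enter (8,2), '.' pass, move left to (8,1)
Step 6: enter (8,1), '.' pass, move left to (8,0)
Step 7: enter (8,0), '.' pass, move left to (8,-1)
Step 8: at (8,-1) — EXIT via left edge, pos 8
Distinct cells visited: 7 (path length 7)

Answer: 7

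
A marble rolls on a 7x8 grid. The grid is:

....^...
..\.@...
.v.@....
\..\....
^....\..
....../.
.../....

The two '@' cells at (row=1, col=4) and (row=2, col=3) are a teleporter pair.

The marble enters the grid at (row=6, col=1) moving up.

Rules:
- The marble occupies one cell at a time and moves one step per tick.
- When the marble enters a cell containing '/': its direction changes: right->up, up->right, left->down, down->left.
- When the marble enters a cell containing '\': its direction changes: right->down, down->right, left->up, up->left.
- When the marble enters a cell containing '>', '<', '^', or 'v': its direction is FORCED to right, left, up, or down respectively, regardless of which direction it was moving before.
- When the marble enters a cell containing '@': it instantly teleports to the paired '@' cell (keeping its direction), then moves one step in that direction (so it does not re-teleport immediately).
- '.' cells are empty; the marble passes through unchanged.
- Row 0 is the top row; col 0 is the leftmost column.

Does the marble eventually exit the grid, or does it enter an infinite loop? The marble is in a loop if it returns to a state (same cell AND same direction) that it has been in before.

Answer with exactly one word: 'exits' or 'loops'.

Step 1: enter (6,1), '.' pass, move up to (5,1)
Step 2: enter (5,1), '.' pass, move up to (4,1)
Step 3: enter (4,1), '.' pass, move up to (3,1)
Step 4: enter (3,1), '.' pass, move up to (2,1)
Step 5: enter (2,1), 'v' forces up->down, move down to (3,1)
Step 6: enter (3,1), '.' pass, move down to (4,1)
Step 7: enter (4,1), '.' pass, move down to (5,1)
Step 8: enter (5,1), '.' pass, move down to (6,1)
Step 9: enter (6,1), '.' pass, move down to (7,1)
Step 10: at (7,1) — EXIT via bottom edge, pos 1

Answer: exits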